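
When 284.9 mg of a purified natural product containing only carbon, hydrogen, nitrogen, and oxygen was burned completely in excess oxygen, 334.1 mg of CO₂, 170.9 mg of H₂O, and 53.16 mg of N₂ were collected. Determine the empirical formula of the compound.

mol C = 0.3341 g CO₂ ÷ 44.009 g/mol = 0.0075916 mol
mol H = 2 × 0.1709 g H₂O ÷ 18.015 g/mol = 0.018973 mol
mol N = 2 × 0.05316 g N₂ ÷ 28.014 g/mol = 0.0037952 mol
mass O = 0.2849 − (0.091183 + 0.019125 + 0.053160) = 0.12143 g → mol O = 0.12143 ÷ 15.999 = 0.0075900 mol
Divide by the smallest (0.0037952 mol): C 2.000, H 4.999, N 1.000, O 2.000

C2H5NO2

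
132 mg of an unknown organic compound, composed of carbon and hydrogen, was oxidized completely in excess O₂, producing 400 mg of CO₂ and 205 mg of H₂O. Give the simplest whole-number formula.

C2H5

mol C = 0.400 g CO₂ ÷ 44.009 g/mol = 0.009089 mol
mol H = 2 × 0.205 g H₂O ÷ 18.015 g/mol = 0.02276 mol
Divide by the smallest (0.009089 mol): C 1.000, H 2.504
Multiplying each by 2 gives whole numbers: C 2.00, H 5.01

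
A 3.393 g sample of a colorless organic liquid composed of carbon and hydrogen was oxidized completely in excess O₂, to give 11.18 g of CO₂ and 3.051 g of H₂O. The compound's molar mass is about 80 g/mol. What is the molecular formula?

mol C = 11.18 g CO₂ ÷ 44.009 g/mol = 0.25404 mol
mol H = 2 × 3.051 g H₂O ÷ 18.015 g/mol = 0.33872 mol
Divide by the smallest (0.25404 mol): C 1.000, H 1.333
Multiplying each by 3 gives whole numbers: C 3.00, H 4.00
Empirical formula: C3H4
Empirical-formula mass = 40.06 g/mol; 80 ÷ 40.06 ≈ 2, so the molecular formula is C6H8.

C6H8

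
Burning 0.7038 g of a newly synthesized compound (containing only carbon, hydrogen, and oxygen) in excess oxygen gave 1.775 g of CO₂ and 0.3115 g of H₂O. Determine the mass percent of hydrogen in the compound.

mol C = 1.775 g CO₂ ÷ 44.009 g/mol = 0.040333 mol
mol H = 2 × 0.3115 g H₂O ÷ 18.015 g/mol = 0.034582 mol
mass O = 0.7038 − (0.48444 + 0.034859) = 0.18451 g → mol O = 0.18451 ÷ 15.999 = 0.011532 mol
mass % H = 0.034859 g ÷ 0.7038 g × 100%

4.95%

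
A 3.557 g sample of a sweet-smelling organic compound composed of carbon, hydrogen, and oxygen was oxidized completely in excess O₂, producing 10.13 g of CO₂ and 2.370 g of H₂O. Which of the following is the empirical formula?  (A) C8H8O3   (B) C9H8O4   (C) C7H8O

mol C = 10.13 g CO₂ ÷ 44.009 g/mol = 0.23018 mol
mol H = 2 × 2.370 g H₂O ÷ 18.015 g/mol = 0.26311 mol
mass O = 3.557 − (2.7647 + 0.26522) = 0.52709 g → mol O = 0.52709 ÷ 15.999 = 0.032945 mol
Divide by the smallest (0.032945 mol): C 6.987, H 7.986, O 1.000

(C) C7H8O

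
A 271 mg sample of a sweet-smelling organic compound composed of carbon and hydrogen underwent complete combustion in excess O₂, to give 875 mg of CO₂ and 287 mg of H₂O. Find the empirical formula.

mol C = 0.875 g CO₂ ÷ 44.009 g/mol = 0.01988 mol
mol H = 2 × 0.287 g H₂O ÷ 18.015 g/mol = 0.03186 mol
Divide by the smallest (0.01988 mol): C 1.000, H 1.603
Multiplying each by 5 gives whole numbers: C 5.00, H 8.01

C5H8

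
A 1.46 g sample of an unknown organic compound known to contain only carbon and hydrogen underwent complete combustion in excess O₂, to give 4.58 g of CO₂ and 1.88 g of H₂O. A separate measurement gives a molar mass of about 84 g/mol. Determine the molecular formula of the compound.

C6H12

mol C = 4.58 g CO₂ ÷ 44.009 g/mol = 0.1041 mol
mol H = 2 × 1.88 g H₂O ÷ 18.015 g/mol = 0.2087 mol
Divide by the smallest (0.1041 mol): C 1.000, H 2.006
Empirical formula: CH2
Empirical-formula mass = 14.03 g/mol; 84 ÷ 14.03 ≈ 6, so the molecular formula is C6H12.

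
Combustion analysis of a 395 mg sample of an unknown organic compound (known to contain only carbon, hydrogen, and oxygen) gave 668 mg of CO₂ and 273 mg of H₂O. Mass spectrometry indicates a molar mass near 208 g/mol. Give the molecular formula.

mol C = 0.668 g CO₂ ÷ 44.009 g/mol = 0.01518 mol
mol H = 2 × 0.273 g H₂O ÷ 18.015 g/mol = 0.03031 mol
mass O = 0.395 − (0.1823 + 0.03055) = 0.1821 g → mol O = 0.1821 ÷ 15.999 = 0.01138 mol
Divide by the smallest (0.01138 mol): C 1.333, H 2.662, O 1.000
Multiplying each by 3 gives whole numbers: C 4.00, H 7.99, O 3.00
Empirical formula: C4H8O3
Empirical-formula mass = 104.10 g/mol; 208 ÷ 104.10 ≈ 2, so the molecular formula is C8H16O6.

C8H16O6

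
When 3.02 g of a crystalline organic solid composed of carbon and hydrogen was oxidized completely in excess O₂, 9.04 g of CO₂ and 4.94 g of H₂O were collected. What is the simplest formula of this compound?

mol C = 9.04 g CO₂ ÷ 44.009 g/mol = 0.2054 mol
mol H = 2 × 4.94 g H₂O ÷ 18.015 g/mol = 0.5484 mol
Divide by the smallest (0.2054 mol): C 1.000, H 2.670
Multiplying each by 3 gives whole numbers: C 3.00, H 8.01

C3H8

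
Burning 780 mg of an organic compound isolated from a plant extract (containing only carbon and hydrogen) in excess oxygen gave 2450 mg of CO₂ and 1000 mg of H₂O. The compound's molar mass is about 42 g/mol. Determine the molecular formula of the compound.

mol C = 2.45 g CO₂ ÷ 44.009 g/mol = 0.05567 mol
mol H = 2 × 1.00 g H₂O ÷ 18.015 g/mol = 0.1110 mol
Divide by the smallest (0.05567 mol): C 1.000, H 1.994
Empirical formula: CH2
Empirical-formula mass = 14.03 g/mol; 42 ÷ 14.03 ≈ 3, so the molecular formula is C3H6.

C3H6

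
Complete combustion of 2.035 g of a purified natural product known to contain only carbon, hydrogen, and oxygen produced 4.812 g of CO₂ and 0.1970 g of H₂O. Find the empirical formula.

mol C = 4.812 g CO₂ ÷ 44.009 g/mol = 0.10934 mol
mol H = 2 × 0.1970 g H₂O ÷ 18.015 g/mol = 0.021871 mol
mass O = 2.035 − (1.3133 + 0.022046) = 0.69966 g → mol O = 0.69966 ÷ 15.999 = 0.043731 mol
Divide by the smallest (0.021871 mol): C 4.999, H 1.000, O 2.000

C5HO2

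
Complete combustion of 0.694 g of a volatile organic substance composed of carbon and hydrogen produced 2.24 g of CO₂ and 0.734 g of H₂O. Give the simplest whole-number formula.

mol C = 2.24 g CO₂ ÷ 44.009 g/mol = 0.05090 mol
mol H = 2 × 0.734 g H₂O ÷ 18.015 g/mol = 0.08149 mol
Divide by the smallest (0.05090 mol): C 1.000, H 1.601
Multiplying each by 5 gives whole numbers: C 5.00, H 8.00

C5H8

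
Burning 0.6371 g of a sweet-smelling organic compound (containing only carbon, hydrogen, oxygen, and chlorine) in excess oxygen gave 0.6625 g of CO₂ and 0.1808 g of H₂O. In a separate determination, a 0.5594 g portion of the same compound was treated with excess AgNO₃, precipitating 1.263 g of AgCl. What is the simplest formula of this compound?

mol C = 0.6625 g CO₂ ÷ 44.009 g/mol = 0.015054 mol
mol H = 2 × 0.1808 g H₂O ÷ 18.015 g/mol = 0.020072 mol
From the AgCl data: mol Cl per gram of compound = (1.263 ÷ 143.318) ÷ 0.5594 = 0.015754 mol/g, so in the 0.6371 g combustion sample mol Cl = 0.010037 mol
mass O = 0.6371 − (0.18081 + 0.020233 + 0.35580) = 0.080258 g → mol O = 0.080258 ÷ 15.999 = 0.0050165 mol
Divide by the smallest (0.0050165 mol): C 3.001, H 4.001, Cl 2.001, O 1.000

C3H4Cl2O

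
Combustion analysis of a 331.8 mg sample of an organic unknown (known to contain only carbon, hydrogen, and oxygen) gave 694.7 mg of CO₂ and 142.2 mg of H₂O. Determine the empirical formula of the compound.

C2H2O

mol C = 0.6947 g CO₂ ÷ 44.009 g/mol = 0.015785 mol
mol H = 2 × 0.1422 g H₂O ÷ 18.015 g/mol = 0.015787 mol
mass O = 0.3318 − (0.18960 + 0.015913) = 0.12629 g → mol O = 0.12629 ÷ 15.999 = 0.0078935 mol
Divide by the smallest (0.0078935 mol): C 2.000, H 2.000, O 1.000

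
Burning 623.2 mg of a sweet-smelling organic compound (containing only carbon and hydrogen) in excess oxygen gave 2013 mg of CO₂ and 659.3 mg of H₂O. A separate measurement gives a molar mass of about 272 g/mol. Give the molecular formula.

C20H32

mol C = 2.013 g CO₂ ÷ 44.009 g/mol = 0.045741 mol
mol H = 2 × 0.6593 g H₂O ÷ 18.015 g/mol = 0.073195 mol
Divide by the smallest (0.045741 mol): C 1.000, H 1.600
Multiplying each by 5 gives whole numbers: C 5.00, H 8.00
Empirical formula: C5H8
Empirical-formula mass = 68.12 g/mol; 272 ÷ 68.12 ≈ 4, so the molecular formula is C20H32.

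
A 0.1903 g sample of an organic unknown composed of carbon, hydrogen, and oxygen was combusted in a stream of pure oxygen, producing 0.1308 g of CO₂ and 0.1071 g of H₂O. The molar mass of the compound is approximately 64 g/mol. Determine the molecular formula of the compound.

CH4O3

mol C = 0.1308 g CO₂ ÷ 44.009 g/mol = 0.0029721 mol
mol H = 2 × 0.1071 g H₂O ÷ 18.015 g/mol = 0.011890 mol
mass O = 0.1903 − (0.035698 + 0.011985) = 0.14262 g → mol O = 0.14262 ÷ 15.999 = 0.0089141 mol
Divide by the smallest (0.0029721 mol): C 1.000, H 4.001, O 2.999
Empirical formula: CH4O3
Empirical-formula mass = 64.04 g/mol; 64 ÷ 64.04 ≈ 1, so the molecular formula is CH4O3.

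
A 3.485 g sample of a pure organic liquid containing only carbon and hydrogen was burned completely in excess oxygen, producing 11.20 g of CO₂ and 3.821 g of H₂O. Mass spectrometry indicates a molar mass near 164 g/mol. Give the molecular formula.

C12H20

mol C = 11.20 g CO₂ ÷ 44.009 g/mol = 0.25449 mol
mol H = 2 × 3.821 g H₂O ÷ 18.015 g/mol = 0.42420 mol
Divide by the smallest (0.25449 mol): C 1.000, H 1.667
Multiplying each by 3 gives whole numbers: C 3.00, H 5.00
Empirical formula: C3H5
Empirical-formula mass = 41.07 g/mol; 164 ÷ 41.07 ≈ 4, so the molecular formula is C12H20.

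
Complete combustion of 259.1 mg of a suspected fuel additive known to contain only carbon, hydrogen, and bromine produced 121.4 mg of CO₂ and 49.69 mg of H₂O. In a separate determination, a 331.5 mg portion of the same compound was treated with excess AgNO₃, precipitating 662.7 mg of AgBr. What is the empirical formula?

mol C = 0.1214 g CO₂ ÷ 44.009 g/mol = 0.0027585 mol
mol H = 2 × 0.04969 g H₂O ÷ 18.015 g/mol = 0.0055165 mol
From the AgBr data: mol Br per gram of compound = (0.6627 ÷ 187.772) ÷ 0.3315 = 0.010646 mol/g, so in the 0.2591 g combustion sample mol Br = 0.0027585 mol
Divide by the smallest (0.0027585 mol): C 1.000, H 2.000, Br 1.000

CH2Br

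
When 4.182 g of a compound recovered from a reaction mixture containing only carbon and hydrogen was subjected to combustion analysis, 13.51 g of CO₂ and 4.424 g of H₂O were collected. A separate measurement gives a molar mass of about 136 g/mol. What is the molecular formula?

mol C = 13.51 g CO₂ ÷ 44.009 g/mol = 0.30698 mol
mol H = 2 × 4.424 g H₂O ÷ 18.015 g/mol = 0.49115 mol
Divide by the smallest (0.30698 mol): C 1.000, H 1.600
Multiplying each by 5 gives whole numbers: C 5.00, H 8.00
Empirical formula: C5H8
Empirical-formula mass = 68.12 g/mol; 136 ÷ 68.12 ≈ 2, so the molecular formula is C10H16.

C10H16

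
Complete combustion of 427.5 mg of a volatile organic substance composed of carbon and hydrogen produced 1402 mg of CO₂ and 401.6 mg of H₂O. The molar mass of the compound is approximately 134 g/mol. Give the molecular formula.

C10H14

mol C = 1.402 g CO₂ ÷ 44.009 g/mol = 0.031857 mol
mol H = 2 × 0.4016 g H₂O ÷ 18.015 g/mol = 0.044585 mol
Divide by the smallest (0.031857 mol): C 1.000, H 1.400
Multiplying each by 5 gives whole numbers: C 5.00, H 7.00
Empirical formula: C5H7
Empirical-formula mass = 67.11 g/mol; 134 ÷ 67.11 ≈ 2, so the molecular formula is C10H14.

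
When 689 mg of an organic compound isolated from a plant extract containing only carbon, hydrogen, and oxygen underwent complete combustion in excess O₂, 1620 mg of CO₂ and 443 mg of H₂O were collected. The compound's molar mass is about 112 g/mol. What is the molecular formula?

mol C = 1.62 g CO₂ ÷ 44.009 g/mol = 0.03681 mol
mol H = 2 × 0.443 g H₂O ÷ 18.015 g/mol = 0.04918 mol
mass O = 0.689 − (0.4421 + 0.04957) = 0.1973 g → mol O = 0.1973 ÷ 15.999 = 0.01233 mol
Divide by the smallest (0.01233 mol): C 2.985, H 3.988, O 1.000
Empirical formula: C3H4O
Empirical-formula mass = 56.06 g/mol; 112 ÷ 56.06 ≈ 2, so the molecular formula is C6H8O2.

C6H8O2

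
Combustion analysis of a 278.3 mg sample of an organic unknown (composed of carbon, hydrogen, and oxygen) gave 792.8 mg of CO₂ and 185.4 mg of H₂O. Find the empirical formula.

mol C = 0.7928 g CO₂ ÷ 44.009 g/mol = 0.018014 mol
mol H = 2 × 0.1854 g H₂O ÷ 18.015 g/mol = 0.020583 mol
mass O = 0.2783 − (0.21637 + 0.020748) = 0.041180 g → mol O = 0.041180 ÷ 15.999 = 0.0025739 mol
Divide by the smallest (0.0025739 mol): C 6.999, H 7.997, O 1.000

C7H8O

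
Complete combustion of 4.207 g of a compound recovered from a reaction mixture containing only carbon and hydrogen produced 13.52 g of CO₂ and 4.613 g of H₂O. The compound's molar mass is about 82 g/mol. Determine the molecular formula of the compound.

C6H10

mol C = 13.52 g CO₂ ÷ 44.009 g/mol = 0.30721 mol
mol H = 2 × 4.613 g H₂O ÷ 18.015 g/mol = 0.51213 mol
Divide by the smallest (0.30721 mol): C 1.000, H 1.667
Multiplying each by 3 gives whole numbers: C 3.00, H 5.00
Empirical formula: C3H5
Empirical-formula mass = 41.07 g/mol; 82 ÷ 41.07 ≈ 2, so the molecular formula is C6H10.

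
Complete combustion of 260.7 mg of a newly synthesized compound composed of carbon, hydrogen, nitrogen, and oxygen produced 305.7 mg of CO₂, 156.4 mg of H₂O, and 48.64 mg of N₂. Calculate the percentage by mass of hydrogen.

mol C = 0.3057 g CO₂ ÷ 44.009 g/mol = 0.0069463 mol
mol H = 2 × 0.1564 g H₂O ÷ 18.015 g/mol = 0.017363 mol
mol N = 2 × 0.04864 g N₂ ÷ 28.014 g/mol = 0.0034725 mol
mass O = 0.2607 − (0.083432 + 0.017502 + 0.048640) = 0.11113 g → mol O = 0.11113 ÷ 15.999 = 0.0069458 mol
mass % H = 0.017502 g ÷ 0.2607 g × 100%

6.71%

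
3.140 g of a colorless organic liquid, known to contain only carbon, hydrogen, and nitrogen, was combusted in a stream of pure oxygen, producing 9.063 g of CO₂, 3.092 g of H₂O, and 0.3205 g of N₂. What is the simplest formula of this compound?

mol C = 9.063 g CO₂ ÷ 44.009 g/mol = 0.20594 mol
mol H = 2 × 3.092 g H₂O ÷ 18.015 g/mol = 0.34327 mol
mol N = 2 × 0.3205 g N₂ ÷ 28.014 g/mol = 0.022881 mol
Divide by the smallest (0.022881 mol): C 9.000, H 15.002, N 1.000

C9H15N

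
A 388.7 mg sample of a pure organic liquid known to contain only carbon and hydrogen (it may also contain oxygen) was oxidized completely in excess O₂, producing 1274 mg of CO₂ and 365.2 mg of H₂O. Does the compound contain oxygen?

no

mol C = 1.274 g CO₂ ÷ 44.009 g/mol = 0.028949 mol
mol H = 2 × 0.3652 g H₂O ÷ 18.015 g/mol = 0.040544 mol
C and H together account for 0.38857 g — essentially the entire 0.3887 g sample — so the compound contains no oxygen.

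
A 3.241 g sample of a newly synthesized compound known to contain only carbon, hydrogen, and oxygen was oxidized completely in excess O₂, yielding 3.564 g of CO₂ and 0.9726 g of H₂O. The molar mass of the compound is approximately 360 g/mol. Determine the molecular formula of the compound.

mol C = 3.564 g CO₂ ÷ 44.009 g/mol = 0.080983 mol
mol H = 2 × 0.9726 g H₂O ÷ 18.015 g/mol = 0.10798 mol
mass O = 3.241 − (0.97269 + 0.10884) = 2.1595 g → mol O = 2.1595 ÷ 15.999 = 0.13498 mol
Divide by the smallest (0.080983 mol): C 1.000, H 1.333, O 1.667
Multiplying each by 3 gives whole numbers: C 3.00, H 4.00, O 5.00
Empirical formula: C3H4O5
Empirical-formula mass = 120.06 g/mol; 360 ÷ 120.06 ≈ 3, so the molecular formula is C9H12O15.

C9H12O15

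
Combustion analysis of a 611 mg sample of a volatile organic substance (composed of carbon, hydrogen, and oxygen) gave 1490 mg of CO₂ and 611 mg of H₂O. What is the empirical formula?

C4H8O

mol C = 1.49 g CO₂ ÷ 44.009 g/mol = 0.03386 mol
mol H = 2 × 0.611 g H₂O ÷ 18.015 g/mol = 0.06783 mol
mass O = 0.611 − (0.4067 + 0.06838) = 0.1360 g → mol O = 0.1360 ÷ 15.999 = 0.008499 mol
Divide by the smallest (0.008499 mol): C 3.984, H 7.981, O 1.000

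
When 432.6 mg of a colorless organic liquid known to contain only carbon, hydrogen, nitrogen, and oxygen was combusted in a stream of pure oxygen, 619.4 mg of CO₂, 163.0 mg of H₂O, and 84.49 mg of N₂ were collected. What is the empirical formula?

C7H9N3O5

mol C = 0.6194 g CO₂ ÷ 44.009 g/mol = 0.014074 mol
mol H = 2 × 0.1630 g H₂O ÷ 18.015 g/mol = 0.018096 mol
mol N = 2 × 0.08449 g N₂ ÷ 28.014 g/mol = 0.0060320 mol
mass O = 0.4326 − (0.16905 + 0.018241 + 0.084490) = 0.16082 g → mol O = 0.16082 ÷ 15.999 = 0.010052 mol
Divide by the smallest (0.0060320 mol): C 2.333, H 3.000, N 1.000, O 1.666
Multiplying each by 3 gives whole numbers: C 7.00, H 9.00, N 3.00, O 5.00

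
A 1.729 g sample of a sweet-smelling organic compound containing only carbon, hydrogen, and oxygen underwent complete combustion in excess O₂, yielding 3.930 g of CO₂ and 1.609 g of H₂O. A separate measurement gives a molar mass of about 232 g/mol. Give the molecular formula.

mol C = 3.930 g CO₂ ÷ 44.009 g/mol = 0.089300 mol
mol H = 2 × 1.609 g H₂O ÷ 18.015 g/mol = 0.17863 mol
mass O = 1.729 − (1.0726 + 0.18006) = 0.47636 g → mol O = 0.47636 ÷ 15.999 = 0.029774 mol
Divide by the smallest (0.029774 mol): C 2.999, H 5.999, O 1.000
Empirical formula: C3H6O
Empirical-formula mass = 58.08 g/mol; 232 ÷ 58.08 ≈ 4, so the molecular formula is C12H24O4.

C12H24O4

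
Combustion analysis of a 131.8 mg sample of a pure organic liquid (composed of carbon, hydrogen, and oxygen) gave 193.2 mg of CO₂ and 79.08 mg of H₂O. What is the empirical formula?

mol C = 0.1932 g CO₂ ÷ 44.009 g/mol = 0.0043900 mol
mol H = 2 × 0.07908 g H₂O ÷ 18.015 g/mol = 0.0087794 mol
mass O = 0.1318 − (0.052728 + 0.0088496) = 0.070222 g → mol O = 0.070222 ÷ 15.999 = 0.0043891 mol
Divide by the smallest (0.0043891 mol): C 1.000, H 2.000, O 1.000

CH2O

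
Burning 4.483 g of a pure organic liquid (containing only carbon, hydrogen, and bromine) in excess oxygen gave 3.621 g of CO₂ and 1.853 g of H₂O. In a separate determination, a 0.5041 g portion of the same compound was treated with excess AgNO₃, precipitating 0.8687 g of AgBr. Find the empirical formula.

C2H5Br

mol C = 3.621 g CO₂ ÷ 44.009 g/mol = 0.082279 mol
mol H = 2 × 1.853 g H₂O ÷ 18.015 g/mol = 0.20572 mol
From the AgBr data: mol Br per gram of compound = (0.8687 ÷ 187.772) ÷ 0.5041 = 0.0091775 mol/g, so in the 4.483 g combustion sample mol Br = 0.041143 mol
Divide by the smallest (0.041143 mol): C 2.000, H 5.000, Br 1.000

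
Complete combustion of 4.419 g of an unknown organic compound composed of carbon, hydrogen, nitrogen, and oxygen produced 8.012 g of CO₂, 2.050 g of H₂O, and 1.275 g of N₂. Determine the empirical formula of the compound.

mol C = 8.012 g CO₂ ÷ 44.009 g/mol = 0.18205 mol
mol H = 2 × 2.050 g H₂O ÷ 18.015 g/mol = 0.22759 mol
mol N = 2 × 1.275 g N₂ ÷ 28.014 g/mol = 0.091026 mol
mass O = 4.419 − (2.1866 + 0.22941 + 1.2750) = 0.72794 g → mol O = 0.72794 ÷ 15.999 = 0.045499 mol
Divide by the smallest (0.045499 mol): C 4.001, H 5.002, N 2.001, O 1.000

C4H5N2O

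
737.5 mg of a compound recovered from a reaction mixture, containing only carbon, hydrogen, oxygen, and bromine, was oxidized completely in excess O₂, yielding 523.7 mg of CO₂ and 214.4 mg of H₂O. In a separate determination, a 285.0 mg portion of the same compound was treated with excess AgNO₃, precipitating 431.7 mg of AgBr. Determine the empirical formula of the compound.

mol C = 0.5237 g CO₂ ÷ 44.009 g/mol = 0.011900 mol
mol H = 2 × 0.2144 g H₂O ÷ 18.015 g/mol = 0.023802 mol
From the AgBr data: mol Br per gram of compound = (0.4317 ÷ 187.772) ÷ 0.2850 = 0.0080669 mol/g, so in the 0.7375 g combustion sample mol Br = 0.0059493 mol
mass O = 0.7375 − (0.14293 + 0.023993 + 0.47538) = 0.095203 g → mol O = 0.095203 ÷ 15.999 = 0.0059505 mol
Divide by the smallest (0.0059493 mol): C 2.000, H 4.001, Br 1.000, O 1.000

C2H4BrO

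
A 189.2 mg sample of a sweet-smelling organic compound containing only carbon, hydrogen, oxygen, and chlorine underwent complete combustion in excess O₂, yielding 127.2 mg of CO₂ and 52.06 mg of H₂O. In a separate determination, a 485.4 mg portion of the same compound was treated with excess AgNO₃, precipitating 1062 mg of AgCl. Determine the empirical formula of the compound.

CH2ClO

mol C = 0.1272 g CO₂ ÷ 44.009 g/mol = 0.0028903 mol
mol H = 2 × 0.05206 g H₂O ÷ 18.015 g/mol = 0.0057796 mol
From the AgCl data: mol Cl per gram of compound = (1.062 ÷ 143.318) ÷ 0.4854 = 0.015266 mol/g, so in the 0.1892 g combustion sample mol Cl = 0.0028883 mol
mass O = 0.1892 − (0.034716 + 0.0058259 + 0.10239) = 0.046268 g → mol O = 0.046268 ÷ 15.999 = 0.0028919 mol
Divide by the smallest (0.0028883 mol): C 1.001, H 2.001, Cl 1.000, O 1.001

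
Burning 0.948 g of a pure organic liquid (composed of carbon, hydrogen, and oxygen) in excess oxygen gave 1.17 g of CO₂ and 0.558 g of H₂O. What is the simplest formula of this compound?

mol C = 1.17 g CO₂ ÷ 44.009 g/mol = 0.02659 mol
mol H = 2 × 0.558 g H₂O ÷ 18.015 g/mol = 0.06195 mol
mass O = 0.948 − (0.3193 + 0.06244) = 0.5662 g → mol O = 0.5662 ÷ 15.999 = 0.03539 mol
Divide by the smallest (0.02659 mol): C 1.000, H 2.330, O 1.331
Multiplying each by 3 gives whole numbers: C 3.00, H 6.99, O 3.99

C3H7O4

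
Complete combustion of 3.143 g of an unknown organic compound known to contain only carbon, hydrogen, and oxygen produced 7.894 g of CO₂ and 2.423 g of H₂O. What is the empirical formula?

mol C = 7.894 g CO₂ ÷ 44.009 g/mol = 0.17937 mol
mol H = 2 × 2.423 g H₂O ÷ 18.015 g/mol = 0.26900 mol
mass O = 3.143 − (2.1544 + 0.27115) = 0.71741 g → mol O = 0.71741 ÷ 15.999 = 0.044841 mol
Divide by the smallest (0.044841 mol): C 4.000, H 5.999, O 1.000

C4H6O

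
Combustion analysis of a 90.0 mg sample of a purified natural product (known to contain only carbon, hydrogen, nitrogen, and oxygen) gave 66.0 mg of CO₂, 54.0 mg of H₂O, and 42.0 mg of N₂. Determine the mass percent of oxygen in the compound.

26.6%

mol C = 0.0660 g CO₂ ÷ 44.009 g/mol = 0.001500 mol
mol H = 2 × 0.0540 g H₂O ÷ 18.015 g/mol = 0.005995 mol
mol N = 2 × 0.0420 g N₂ ÷ 28.014 g/mol = 0.002999 mol
mass O = 0.0900 − (0.01801 + 0.006043 + 0.04200) = 0.02394 g → mol O = 0.02394 ÷ 15.999 = 0.001497 mol
mass % O = 0.02394 g ÷ 0.0900 g × 100%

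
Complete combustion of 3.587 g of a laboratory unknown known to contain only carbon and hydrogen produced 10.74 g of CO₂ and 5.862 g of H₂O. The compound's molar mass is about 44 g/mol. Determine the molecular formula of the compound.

mol C = 10.74 g CO₂ ÷ 44.009 g/mol = 0.24404 mol
mol H = 2 × 5.862 g H₂O ÷ 18.015 g/mol = 0.65079 mol
Divide by the smallest (0.24404 mol): C 1.000, H 2.667
Multiplying each by 3 gives whole numbers: C 3.00, H 8.00
Empirical formula: C3H8
Empirical-formula mass = 44.10 g/mol; 44 ÷ 44.10 ≈ 1, so the molecular formula is C3H8.

C3H8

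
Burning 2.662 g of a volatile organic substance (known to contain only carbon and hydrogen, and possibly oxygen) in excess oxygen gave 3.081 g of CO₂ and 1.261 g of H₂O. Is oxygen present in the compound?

mol C = 3.081 g CO₂ ÷ 44.009 g/mol = 0.070008 mol
mol H = 2 × 1.261 g H₂O ÷ 18.015 g/mol = 0.13999 mol
C and H account for only 0.98199 g of the 2.662 g sample; the remaining 1.6800 g must be oxygen.

yes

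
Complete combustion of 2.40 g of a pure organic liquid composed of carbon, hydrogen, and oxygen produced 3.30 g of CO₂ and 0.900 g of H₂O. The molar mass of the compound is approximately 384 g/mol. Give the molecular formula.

C12H16O14

mol C = 3.30 g CO₂ ÷ 44.009 g/mol = 0.07498 mol
mol H = 2 × 0.900 g H₂O ÷ 18.015 g/mol = 0.09992 mol
mass O = 2.40 − (0.9006 + 0.1007) = 1.399 g → mol O = 1.399 ÷ 15.999 = 0.08742 mol
Divide by the smallest (0.07498 mol): C 1.000, H 1.332, O 1.166
Multiplying each by 6 gives whole numbers: C 6.00, H 7.99, O 7.00
Empirical formula: C6H8O7
Empirical-formula mass = 192.12 g/mol; 384 ÷ 192.12 ≈ 2, so the molecular formula is C12H16O14.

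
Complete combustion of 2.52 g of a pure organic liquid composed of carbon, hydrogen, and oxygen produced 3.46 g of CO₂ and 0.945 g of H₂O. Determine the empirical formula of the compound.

C6H8O7

mol C = 3.46 g CO₂ ÷ 44.009 g/mol = 0.07862 mol
mol H = 2 × 0.945 g H₂O ÷ 18.015 g/mol = 0.1049 mol
mass O = 2.52 − (0.9443 + 0.1058) = 1.470 g → mol O = 1.470 ÷ 15.999 = 0.09188 mol
Divide by the smallest (0.07862 mol): C 1.000, H 1.334, O 1.169
Multiplying each by 6 gives whole numbers: C 6.00, H 8.01, O 7.01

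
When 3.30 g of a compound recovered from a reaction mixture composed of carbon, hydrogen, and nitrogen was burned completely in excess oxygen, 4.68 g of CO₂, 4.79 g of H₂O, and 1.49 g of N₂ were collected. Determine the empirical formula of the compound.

mol C = 4.68 g CO₂ ÷ 44.009 g/mol = 0.1063 mol
mol H = 2 × 4.79 g H₂O ÷ 18.015 g/mol = 0.5318 mol
mol N = 2 × 1.49 g N₂ ÷ 28.014 g/mol = 0.1064 mol
Divide by the smallest (0.1063 mol): C 1.000, H 5.001, N 1.000

CH5N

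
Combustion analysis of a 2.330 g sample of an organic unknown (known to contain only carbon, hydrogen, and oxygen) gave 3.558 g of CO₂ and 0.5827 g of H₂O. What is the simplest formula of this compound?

mol C = 3.558 g CO₂ ÷ 44.009 g/mol = 0.080847 mol
mol H = 2 × 0.5827 g H₂O ÷ 18.015 g/mol = 0.064691 mol
mass O = 2.330 − (0.97105 + 0.065208) = 1.2937 g → mol O = 1.2937 ÷ 15.999 = 0.080864 mol
Divide by the smallest (0.064691 mol): C 1.250, H 1.000, O 1.250
Multiplying each by 4 gives whole numbers: C 5.00, H 4.00, O 5.00

C5H4O5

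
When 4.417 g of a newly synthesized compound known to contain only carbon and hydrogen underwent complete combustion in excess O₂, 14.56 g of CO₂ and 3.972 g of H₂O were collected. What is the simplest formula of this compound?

mol C = 14.56 g CO₂ ÷ 44.009 g/mol = 0.33084 mol
mol H = 2 × 3.972 g H₂O ÷ 18.015 g/mol = 0.44097 mol
Divide by the smallest (0.33084 mol): C 1.000, H 1.333
Multiplying each by 3 gives whole numbers: C 3.00, H 4.00

C3H4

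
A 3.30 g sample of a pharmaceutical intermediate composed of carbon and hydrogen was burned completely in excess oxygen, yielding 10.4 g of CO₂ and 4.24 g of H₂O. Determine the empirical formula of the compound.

mol C = 10.4 g CO₂ ÷ 44.009 g/mol = 0.2363 mol
mol H = 2 × 4.24 g H₂O ÷ 18.015 g/mol = 0.4707 mol
Divide by the smallest (0.2363 mol): C 1.000, H 1.992

CH2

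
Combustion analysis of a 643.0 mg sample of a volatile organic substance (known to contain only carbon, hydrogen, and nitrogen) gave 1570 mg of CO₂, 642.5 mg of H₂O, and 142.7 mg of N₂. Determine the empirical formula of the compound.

mol C = 1.570 g CO₂ ÷ 44.009 g/mol = 0.035675 mol
mol H = 2 × 0.6425 g H₂O ÷ 18.015 g/mol = 0.071329 mol
mol N = 2 × 0.1427 g N₂ ÷ 28.014 g/mol = 0.010188 mol
Divide by the smallest (0.010188 mol): C 3.502, H 7.001, N 1.000
Multiplying each by 2 gives whole numbers: C 7.00, H 14.00, N 2.00

C7H14N2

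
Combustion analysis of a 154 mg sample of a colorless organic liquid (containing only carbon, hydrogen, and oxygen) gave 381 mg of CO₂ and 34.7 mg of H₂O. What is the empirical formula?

mol C = 0.381 g CO₂ ÷ 44.009 g/mol = 0.008657 mol
mol H = 2 × 0.0347 g H₂O ÷ 18.015 g/mol = 0.003852 mol
mass O = 0.154 − (0.1040 + 0.003883) = 0.04613 g → mol O = 0.04613 ÷ 15.999 = 0.002884 mol
Divide by the smallest (0.002884 mol): C 3.002, H 1.336, O 1.000
Multiplying each by 3 gives whole numbers: C 9.01, H 4.01, O 3.00

C9H4O3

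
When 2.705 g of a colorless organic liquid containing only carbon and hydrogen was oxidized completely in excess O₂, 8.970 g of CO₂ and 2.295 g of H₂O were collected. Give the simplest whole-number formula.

mol C = 8.970 g CO₂ ÷ 44.009 g/mol = 0.20382 mol
mol H = 2 × 2.295 g H₂O ÷ 18.015 g/mol = 0.25479 mol
Divide by the smallest (0.20382 mol): C 1.000, H 1.250
Multiplying each by 4 gives whole numbers: C 4.00, H 5.00

C4H5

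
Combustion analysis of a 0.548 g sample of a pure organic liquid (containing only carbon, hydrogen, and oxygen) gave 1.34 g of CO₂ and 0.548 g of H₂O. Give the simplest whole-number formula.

mol C = 1.34 g CO₂ ÷ 44.009 g/mol = 0.03045 mol
mol H = 2 × 0.548 g H₂O ÷ 18.015 g/mol = 0.06084 mol
mass O = 0.548 − (0.3657 + 0.06132) = 0.1210 g → mol O = 0.1210 ÷ 15.999 = 0.007560 mol
Divide by the smallest (0.007560 mol): C 4.027, H 8.047, O 1.000

C4H8O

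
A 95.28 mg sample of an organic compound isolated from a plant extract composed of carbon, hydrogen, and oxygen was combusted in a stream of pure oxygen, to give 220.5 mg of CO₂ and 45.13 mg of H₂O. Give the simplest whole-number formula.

C8H8O3

mol C = 0.2205 g CO₂ ÷ 44.009 g/mol = 0.0050103 mol
mol H = 2 × 0.04513 g H₂O ÷ 18.015 g/mol = 0.0050103 mol
mass O = 0.09528 − (0.060179 + 0.0050504) = 0.030050 g → mol O = 0.030050 ÷ 15.999 = 0.0018783 mol
Divide by the smallest (0.0018783 mol): C 2.668, H 2.667, O 1.000
Multiplying each by 3 gives whole numbers: C 8.00, H 8.00, O 3.00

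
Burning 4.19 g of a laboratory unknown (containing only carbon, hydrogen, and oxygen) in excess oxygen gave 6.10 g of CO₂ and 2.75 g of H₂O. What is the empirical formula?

C5H11O5

mol C = 6.10 g CO₂ ÷ 44.009 g/mol = 0.1386 mol
mol H = 2 × 2.75 g H₂O ÷ 18.015 g/mol = 0.3053 mol
mass O = 4.19 − (1.665 + 0.3077) = 2.217 g → mol O = 2.217 ÷ 15.999 = 0.1386 mol
Divide by the smallest (0.1386 mol): C 1.000, H 2.203, O 1.000
Multiplying each by 5 gives whole numbers: C 5.00, H 11.01, O 5.00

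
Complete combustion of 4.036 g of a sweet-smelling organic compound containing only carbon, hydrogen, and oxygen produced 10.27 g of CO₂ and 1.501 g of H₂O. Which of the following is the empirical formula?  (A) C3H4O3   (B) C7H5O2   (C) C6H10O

(B) C7H5O2

mol C = 10.27 g CO₂ ÷ 44.009 g/mol = 0.23336 mol
mol H = 2 × 1.501 g H₂O ÷ 18.015 g/mol = 0.16664 mol
mass O = 4.036 − (2.8029 + 0.16797) = 1.0651 g → mol O = 1.0651 ÷ 15.999 = 0.066574 mol
Divide by the smallest (0.066574 mol): C 3.505, H 2.503, O 1.000
Multiplying each by 2 gives whole numbers: C 7.01, H 5.01, O 2.00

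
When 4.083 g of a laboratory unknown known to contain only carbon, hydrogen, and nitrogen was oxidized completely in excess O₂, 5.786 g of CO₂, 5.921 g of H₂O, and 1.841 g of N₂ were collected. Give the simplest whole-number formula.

mol C = 5.786 g CO₂ ÷ 44.009 g/mol = 0.13147 mol
mol H = 2 × 5.921 g H₂O ÷ 18.015 g/mol = 0.65734 mol
mol N = 2 × 1.841 g N₂ ÷ 28.014 g/mol = 0.13143 mol
Divide by the smallest (0.13143 mol): C 1.000, H 5.001, N 1.000

CH5N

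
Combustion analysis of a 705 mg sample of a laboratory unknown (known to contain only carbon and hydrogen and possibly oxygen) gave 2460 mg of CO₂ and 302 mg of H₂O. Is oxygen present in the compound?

no

mol C = 2.46 g CO₂ ÷ 44.009 g/mol = 0.05590 mol
mol H = 2 × 0.302 g H₂O ÷ 18.015 g/mol = 0.03353 mol
C and H together account for 0.7052 g — essentially the entire 0.705 g sample — so the compound contains no oxygen.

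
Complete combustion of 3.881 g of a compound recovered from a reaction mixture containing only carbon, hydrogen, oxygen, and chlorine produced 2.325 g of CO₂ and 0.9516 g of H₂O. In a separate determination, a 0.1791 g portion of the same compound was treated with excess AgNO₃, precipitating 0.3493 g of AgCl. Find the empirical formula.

C2H4Cl2O3

mol C = 2.325 g CO₂ ÷ 44.009 g/mol = 0.052830 mol
mol H = 2 × 0.9516 g H₂O ÷ 18.015 g/mol = 0.10565 mol
From the AgCl data: mol Cl per gram of compound = (0.3493 ÷ 143.318) ÷ 0.1791 = 0.013608 mol/g, so in the 3.881 g combustion sample mol Cl = 0.052814 mol
mass O = 3.881 − (0.63454 + 0.10649 + 1.8722) = 1.2677 g → mol O = 1.2677 ÷ 15.999 = 0.079238 mol
Divide by the smallest (0.052814 mol): C 1.000, H 2.000, Cl 1.000, O 1.500
Multiplying each by 2 gives whole numbers: C 2.00, H 4.00, Cl 2.00, O 3.00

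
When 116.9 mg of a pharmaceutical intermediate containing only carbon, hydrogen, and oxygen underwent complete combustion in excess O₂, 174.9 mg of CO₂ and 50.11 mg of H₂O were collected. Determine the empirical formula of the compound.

mol C = 0.1749 g CO₂ ÷ 44.009 g/mol = 0.0039742 mol
mol H = 2 × 0.05011 g H₂O ÷ 18.015 g/mol = 0.0055631 mol
mass O = 0.1169 − (0.047734 + 0.0056076) = 0.063558 g → mol O = 0.063558 ÷ 15.999 = 0.0039726 mol
Divide by the smallest (0.0039726 mol): C 1.000, H 1.400, O 1.000
Multiplying each by 5 gives whole numbers: C 5.00, H 7.00, O 5.00

C5H7O5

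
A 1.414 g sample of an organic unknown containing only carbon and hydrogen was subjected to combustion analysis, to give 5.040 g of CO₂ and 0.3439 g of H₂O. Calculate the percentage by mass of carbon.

mol C = 5.040 g CO₂ ÷ 44.009 g/mol = 0.11452 mol
mol H = 2 × 0.3439 g H₂O ÷ 18.015 g/mol = 0.038179 mol
mass % C = 1.3755 g ÷ 1.414 g × 100%

97.28%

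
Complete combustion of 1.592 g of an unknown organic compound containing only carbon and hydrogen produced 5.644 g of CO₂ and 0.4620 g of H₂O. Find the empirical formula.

mol C = 5.644 g CO₂ ÷ 44.009 g/mol = 0.12825 mol
mol H = 2 × 0.4620 g H₂O ÷ 18.015 g/mol = 0.051291 mol
Divide by the smallest (0.051291 mol): C 2.500, H 1.000
Multiplying each by 2 gives whole numbers: C 5.00, H 2.00

C5H2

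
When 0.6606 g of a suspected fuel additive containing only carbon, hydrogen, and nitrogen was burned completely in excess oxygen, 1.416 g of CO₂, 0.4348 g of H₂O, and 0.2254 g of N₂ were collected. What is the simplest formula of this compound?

mol C = 1.416 g CO₂ ÷ 44.009 g/mol = 0.032175 mol
mol H = 2 × 0.4348 g H₂O ÷ 18.015 g/mol = 0.048271 mol
mol N = 2 × 0.2254 g N₂ ÷ 28.014 g/mol = 0.016092 mol
Divide by the smallest (0.016092 mol): C 1.999, H 3.000, N 1.000

C2H3N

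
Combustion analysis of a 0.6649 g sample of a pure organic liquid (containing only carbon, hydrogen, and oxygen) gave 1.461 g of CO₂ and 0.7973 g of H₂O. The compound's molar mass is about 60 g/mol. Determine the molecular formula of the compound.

mol C = 1.461 g CO₂ ÷ 44.009 g/mol = 0.033198 mol
mol H = 2 × 0.7973 g H₂O ÷ 18.015 g/mol = 0.088515 mol
mass O = 0.6649 − (0.39874 + 0.089223) = 0.17694 g → mol O = 0.17694 ÷ 15.999 = 0.011059 mol
Divide by the smallest (0.011059 mol): C 3.002, H 8.004, O 1.000
Empirical formula: C3H8O
Empirical-formula mass = 60.10 g/mol; 60 ÷ 60.10 ≈ 1, so the molecular formula is C3H8O.

C3H8O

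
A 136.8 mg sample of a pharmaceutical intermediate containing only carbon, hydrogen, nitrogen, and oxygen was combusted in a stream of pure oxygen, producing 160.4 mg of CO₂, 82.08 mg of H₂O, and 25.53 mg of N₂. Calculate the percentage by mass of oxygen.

42.62%

mol C = 0.1604 g CO₂ ÷ 44.009 g/mol = 0.0036447 mol
mol H = 2 × 0.08208 g H₂O ÷ 18.015 g/mol = 0.0091124 mol
mol N = 2 × 0.02553 g N₂ ÷ 28.014 g/mol = 0.0018227 mol
mass O = 0.1368 − (0.043777 + 0.0091853 + 0.025530) = 0.058308 g → mol O = 0.058308 ÷ 15.999 = 0.0036445 mol
mass % O = 0.058308 g ÷ 0.1368 g × 100%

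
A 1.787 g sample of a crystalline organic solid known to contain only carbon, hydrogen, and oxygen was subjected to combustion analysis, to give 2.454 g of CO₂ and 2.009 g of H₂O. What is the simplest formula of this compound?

CH4O

mol C = 2.454 g CO₂ ÷ 44.009 g/mol = 0.055761 mol
mol H = 2 × 2.009 g H₂O ÷ 18.015 g/mol = 0.22304 mol
mass O = 1.787 − (0.66975 + 0.22482) = 0.89243 g → mol O = 0.89243 ÷ 15.999 = 0.055780 mol
Divide by the smallest (0.055761 mol): C 1.000, H 4.000, O 1.000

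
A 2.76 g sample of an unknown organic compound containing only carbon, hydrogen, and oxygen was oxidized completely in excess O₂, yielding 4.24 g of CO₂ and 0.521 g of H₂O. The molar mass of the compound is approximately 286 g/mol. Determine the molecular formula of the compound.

C10H6O10

mol C = 4.24 g CO₂ ÷ 44.009 g/mol = 0.09634 mol
mol H = 2 × 0.521 g H₂O ÷ 18.015 g/mol = 0.05784 mol
mass O = 2.76 − (1.157 + 0.05830) = 1.545 g → mol O = 1.545 ÷ 15.999 = 0.09654 mol
Divide by the smallest (0.05784 mol): C 1.666, H 1.000, O 1.669
Multiplying each by 3 gives whole numbers: C 5.00, H 3.00, O 5.01
Empirical formula: C5H3O5
Empirical-formula mass = 143.07 g/mol; 286 ÷ 143.07 ≈ 2, so the molecular formula is C10H6O10.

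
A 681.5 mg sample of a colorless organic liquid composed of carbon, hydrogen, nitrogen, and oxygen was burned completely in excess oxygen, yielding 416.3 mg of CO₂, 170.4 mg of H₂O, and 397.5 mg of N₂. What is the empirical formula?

mol C = 0.4163 g CO₂ ÷ 44.009 g/mol = 0.0094594 mol
mol H = 2 × 0.1704 g H₂O ÷ 18.015 g/mol = 0.018918 mol
mol N = 2 × 0.3975 g N₂ ÷ 28.014 g/mol = 0.028379 mol
mass O = 0.6815 − (0.11362 + 0.019069 + 0.39750) = 0.15131 g → mol O = 0.15131 ÷ 15.999 = 0.0094577 mol
Divide by the smallest (0.0094577 mol): C 1.000, H 2.000, N 3.001, O 1.000

CH2N3O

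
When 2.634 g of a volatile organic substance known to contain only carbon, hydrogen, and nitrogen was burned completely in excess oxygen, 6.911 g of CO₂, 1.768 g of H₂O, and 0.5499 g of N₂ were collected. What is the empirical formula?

C4H5N

mol C = 6.911 g CO₂ ÷ 44.009 g/mol = 0.15704 mol
mol H = 2 × 1.768 g H₂O ÷ 18.015 g/mol = 0.19628 mol
mol N = 2 × 0.5499 g N₂ ÷ 28.014 g/mol = 0.039259 mol
Divide by the smallest (0.039259 mol): C 4.000, H 5.000, N 1.000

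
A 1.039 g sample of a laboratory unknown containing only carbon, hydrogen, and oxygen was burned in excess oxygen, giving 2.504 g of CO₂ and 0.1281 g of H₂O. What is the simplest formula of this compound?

mol C = 2.504 g CO₂ ÷ 44.009 g/mol = 0.056897 mol
mol H = 2 × 0.1281 g H₂O ÷ 18.015 g/mol = 0.014221 mol
mass O = 1.039 − (0.68340 + 0.014335) = 0.34127 g → mol O = 0.34127 ÷ 15.999 = 0.021331 mol
Divide by the smallest (0.014221 mol): C 4.001, H 1.000, O 1.500
Multiplying each by 2 gives whole numbers: C 8.00, H 2.00, O 3.00

C8H2O3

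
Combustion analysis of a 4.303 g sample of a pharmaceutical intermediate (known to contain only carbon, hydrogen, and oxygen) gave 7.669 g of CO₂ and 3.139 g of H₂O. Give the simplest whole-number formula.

mol C = 7.669 g CO₂ ÷ 44.009 g/mol = 0.17426 mol
mol H = 2 × 3.139 g H₂O ÷ 18.015 g/mol = 0.34849 mol
mass O = 4.303 − (2.0930 + 0.35128) = 1.8587 g → mol O = 1.8587 ÷ 15.999 = 0.11618 mol
Divide by the smallest (0.11618 mol): C 1.500, H 3.000, O 1.000
Multiplying each by 2 gives whole numbers: C 3.00, H 6.00, O 2.00

C3H6O2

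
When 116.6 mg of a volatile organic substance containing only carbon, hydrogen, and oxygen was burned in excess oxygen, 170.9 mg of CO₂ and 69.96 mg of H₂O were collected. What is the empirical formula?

mol C = 0.1709 g CO₂ ÷ 44.009 g/mol = 0.0038833 mol
mol H = 2 × 0.06996 g H₂O ÷ 18.015 g/mol = 0.0077669 mol
mass O = 0.1166 − (0.046642 + 0.0078290) = 0.062129 g → mol O = 0.062129 ÷ 15.999 = 0.0038833 mol
Divide by the smallest (0.0038833 mol): C 1.000, H 2.000, O 1.000

CH2O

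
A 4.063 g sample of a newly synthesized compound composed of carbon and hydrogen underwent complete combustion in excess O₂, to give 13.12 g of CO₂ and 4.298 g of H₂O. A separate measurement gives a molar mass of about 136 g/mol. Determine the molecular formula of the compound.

C10H16

mol C = 13.12 g CO₂ ÷ 44.009 g/mol = 0.29812 mol
mol H = 2 × 4.298 g H₂O ÷ 18.015 g/mol = 0.47716 mol
Divide by the smallest (0.29812 mol): C 1.000, H 1.601
Multiplying each by 5 gives whole numbers: C 5.00, H 8.00
Empirical formula: C5H8
Empirical-formula mass = 68.12 g/mol; 136 ÷ 68.12 ≈ 2, so the molecular formula is C10H16.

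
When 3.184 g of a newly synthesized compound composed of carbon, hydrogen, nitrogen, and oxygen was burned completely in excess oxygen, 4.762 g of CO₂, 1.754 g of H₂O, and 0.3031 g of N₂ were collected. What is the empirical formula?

mol C = 4.762 g CO₂ ÷ 44.009 g/mol = 0.10821 mol
mol H = 2 × 1.754 g H₂O ÷ 18.015 g/mol = 0.19473 mol
mol N = 2 × 0.3031 g N₂ ÷ 28.014 g/mol = 0.021639 mol
mass O = 3.184 − (1.2997 + 0.19628 + 0.30310) = 1.3850 g → mol O = 1.3850 ÷ 15.999 = 0.086566 mol
Divide by the smallest (0.021639 mol): C 5.000, H 8.999, N 1.000, O 4.000

C5H9NO4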